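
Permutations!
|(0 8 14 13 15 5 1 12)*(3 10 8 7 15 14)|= 6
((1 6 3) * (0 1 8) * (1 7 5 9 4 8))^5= ((0 7 5 9 4 8)(1 6 3))^5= (0 8 4 9 5 7)(1 3 6)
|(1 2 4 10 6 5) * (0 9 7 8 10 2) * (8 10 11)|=14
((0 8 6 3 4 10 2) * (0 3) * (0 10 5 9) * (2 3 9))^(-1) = (0 9 2 5 4 3 10 6 8)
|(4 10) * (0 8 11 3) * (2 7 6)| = 12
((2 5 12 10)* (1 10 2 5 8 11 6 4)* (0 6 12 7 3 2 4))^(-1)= ((0 6)(1 10 5 7 3 2 8 11 12 4))^(-1)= (0 6)(1 4 12 11 8 2 3 7 5 10)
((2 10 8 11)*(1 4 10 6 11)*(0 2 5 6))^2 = ((0 2)(1 4 10 8)(5 6 11))^2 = (1 10)(4 8)(5 11 6)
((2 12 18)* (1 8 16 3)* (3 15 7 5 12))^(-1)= (1 3 2 18 12 5 7 15 16 8)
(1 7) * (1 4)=[0, 7, 2, 3, 1, 5, 6, 4]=(1 7 4)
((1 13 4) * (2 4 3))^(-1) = ((1 13 3 2 4))^(-1) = (1 4 2 3 13)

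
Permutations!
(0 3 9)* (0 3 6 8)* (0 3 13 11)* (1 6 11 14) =(0 11)(1 6 8 3 9 13 14) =[11, 6, 2, 9, 4, 5, 8, 7, 3, 13, 10, 0, 12, 14, 1]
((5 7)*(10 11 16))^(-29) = ((5 7)(10 11 16))^(-29) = (5 7)(10 11 16)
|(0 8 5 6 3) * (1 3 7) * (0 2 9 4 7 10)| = 30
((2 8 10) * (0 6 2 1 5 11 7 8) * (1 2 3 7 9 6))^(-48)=(0 7 11 2 3 5 10 6 1 8 9)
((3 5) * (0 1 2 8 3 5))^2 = ((0 1 2 8 3))^2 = (0 2 3 1 8)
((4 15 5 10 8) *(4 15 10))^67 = (4 8 5 10 15)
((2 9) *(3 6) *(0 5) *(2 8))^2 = (2 8 9)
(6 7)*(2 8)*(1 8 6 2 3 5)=(1 8 3 5)(2 6 7)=[0, 8, 6, 5, 4, 1, 7, 2, 3]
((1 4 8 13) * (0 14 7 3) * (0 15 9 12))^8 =(0 14 7 3 15 9 12)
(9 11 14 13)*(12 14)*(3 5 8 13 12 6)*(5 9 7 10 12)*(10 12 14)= (3 9 11 6)(5 8 13 7 12 10 14)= [0, 1, 2, 9, 4, 8, 3, 12, 13, 11, 14, 6, 10, 7, 5]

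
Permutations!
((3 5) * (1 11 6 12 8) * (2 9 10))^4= ((1 11 6 12 8)(2 9 10)(3 5))^4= (1 8 12 6 11)(2 9 10)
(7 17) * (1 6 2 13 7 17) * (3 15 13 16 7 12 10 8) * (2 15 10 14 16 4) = (17)(1 6 15 13 12 14 16 7)(2 4)(3 10 8) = [0, 6, 4, 10, 2, 5, 15, 1, 3, 9, 8, 11, 14, 12, 16, 13, 7, 17]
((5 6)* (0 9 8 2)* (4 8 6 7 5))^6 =((0 9 6 4 8 2)(5 7))^6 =(9)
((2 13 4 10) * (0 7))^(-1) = ((0 7)(2 13 4 10))^(-1) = (0 7)(2 10 4 13)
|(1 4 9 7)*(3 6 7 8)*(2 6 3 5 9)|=15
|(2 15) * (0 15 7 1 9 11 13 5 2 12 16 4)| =|(0 15 12 16 4)(1 9 11 13 5 2 7)| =35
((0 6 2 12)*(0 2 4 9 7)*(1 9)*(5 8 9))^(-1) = ((0 6 4 1 5 8 9 7)(2 12))^(-1) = (0 7 9 8 5 1 4 6)(2 12)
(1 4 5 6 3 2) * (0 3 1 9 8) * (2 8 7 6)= [3, 4, 9, 8, 5, 2, 1, 6, 0, 7]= (0 3 8)(1 4 5 2 9 7 6)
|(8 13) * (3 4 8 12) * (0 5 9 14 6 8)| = 10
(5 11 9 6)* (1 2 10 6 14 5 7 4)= [0, 2, 10, 3, 1, 11, 7, 4, 8, 14, 6, 9, 12, 13, 5]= (1 2 10 6 7 4)(5 11 9 14)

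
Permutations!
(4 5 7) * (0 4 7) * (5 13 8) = (0 4 13 8 5) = [4, 1, 2, 3, 13, 0, 6, 7, 5, 9, 10, 11, 12, 8]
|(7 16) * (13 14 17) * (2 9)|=6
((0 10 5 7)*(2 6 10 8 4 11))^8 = (0 7 5 10 6 2 11 4 8)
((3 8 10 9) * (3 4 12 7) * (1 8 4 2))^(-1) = (1 2 9 10 8)(3 7 12 4)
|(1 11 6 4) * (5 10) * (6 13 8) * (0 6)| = 14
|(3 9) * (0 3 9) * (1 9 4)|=|(0 3)(1 9 4)|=6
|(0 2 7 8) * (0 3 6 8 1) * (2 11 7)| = 12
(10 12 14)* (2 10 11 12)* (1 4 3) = (1 4 3)(2 10)(11 12 14) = [0, 4, 10, 1, 3, 5, 6, 7, 8, 9, 2, 12, 14, 13, 11]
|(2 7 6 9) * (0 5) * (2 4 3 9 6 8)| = |(0 5)(2 7 8)(3 9 4)| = 6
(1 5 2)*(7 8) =(1 5 2)(7 8) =[0, 5, 1, 3, 4, 2, 6, 8, 7]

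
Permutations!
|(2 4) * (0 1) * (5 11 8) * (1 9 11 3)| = 14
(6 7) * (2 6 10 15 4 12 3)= [0, 1, 6, 2, 12, 5, 7, 10, 8, 9, 15, 11, 3, 13, 14, 4]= (2 6 7 10 15 4 12 3)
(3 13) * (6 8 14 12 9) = (3 13)(6 8 14 12 9) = [0, 1, 2, 13, 4, 5, 8, 7, 14, 6, 10, 11, 9, 3, 12]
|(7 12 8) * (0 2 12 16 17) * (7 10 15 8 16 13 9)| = 15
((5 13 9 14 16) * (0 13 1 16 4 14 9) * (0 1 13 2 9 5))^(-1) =(0 16 1 13 5 9 2)(4 14)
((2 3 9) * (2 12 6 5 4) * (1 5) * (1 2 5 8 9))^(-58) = ((1 8 9 12 6 2 3)(4 5))^(-58) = (1 2 12 8 3 6 9)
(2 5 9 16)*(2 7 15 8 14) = (2 5 9 16 7 15 8 14) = [0, 1, 5, 3, 4, 9, 6, 15, 14, 16, 10, 11, 12, 13, 2, 8, 7]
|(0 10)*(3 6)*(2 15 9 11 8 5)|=|(0 10)(2 15 9 11 8 5)(3 6)|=6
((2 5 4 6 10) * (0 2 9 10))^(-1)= (0 6 4 5 2)(9 10)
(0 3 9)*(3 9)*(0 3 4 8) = (0 9 3 4 8) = [9, 1, 2, 4, 8, 5, 6, 7, 0, 3]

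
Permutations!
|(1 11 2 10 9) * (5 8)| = |(1 11 2 10 9)(5 8)| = 10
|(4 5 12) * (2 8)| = 6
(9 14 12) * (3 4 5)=(3 4 5)(9 14 12)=[0, 1, 2, 4, 5, 3, 6, 7, 8, 14, 10, 11, 9, 13, 12]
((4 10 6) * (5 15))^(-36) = (15)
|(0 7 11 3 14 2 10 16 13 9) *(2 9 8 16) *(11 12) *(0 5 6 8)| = |(0 7 12 11 3 14 9 5 6 8 16 13)(2 10)| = 12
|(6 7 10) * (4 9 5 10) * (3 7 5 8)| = |(3 7 4 9 8)(5 10 6)| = 15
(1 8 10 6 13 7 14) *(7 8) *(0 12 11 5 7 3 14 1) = (0 12 11 5 7 1 3 14)(6 13 8 10) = [12, 3, 2, 14, 4, 7, 13, 1, 10, 9, 6, 5, 11, 8, 0]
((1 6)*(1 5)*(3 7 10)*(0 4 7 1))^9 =(0 4 7 10 3 1 6 5)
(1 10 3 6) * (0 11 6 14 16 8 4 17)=(0 11 6 1 10 3 14 16 8 4 17)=[11, 10, 2, 14, 17, 5, 1, 7, 4, 9, 3, 6, 12, 13, 16, 15, 8, 0]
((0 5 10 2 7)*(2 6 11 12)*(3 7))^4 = (0 11 7 6 3 10 2 5 12)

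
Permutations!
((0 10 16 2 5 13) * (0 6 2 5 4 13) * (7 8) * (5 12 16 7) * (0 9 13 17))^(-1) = (0 17 4 2 6 13 9 5 8 7 10)(12 16)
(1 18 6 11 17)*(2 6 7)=(1 18 7 2 6 11 17)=[0, 18, 6, 3, 4, 5, 11, 2, 8, 9, 10, 17, 12, 13, 14, 15, 16, 1, 7]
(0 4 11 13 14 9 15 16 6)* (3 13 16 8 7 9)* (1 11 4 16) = [16, 11, 2, 13, 4, 5, 0, 9, 7, 15, 10, 1, 12, 14, 3, 8, 6] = (0 16 6)(1 11)(3 13 14)(7 9 15 8)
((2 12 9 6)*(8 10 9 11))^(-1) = ((2 12 11 8 10 9 6))^(-1) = (2 6 9 10 8 11 12)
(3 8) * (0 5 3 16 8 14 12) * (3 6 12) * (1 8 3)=(0 5 6 12)(1 8 16 3 14)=[5, 8, 2, 14, 4, 6, 12, 7, 16, 9, 10, 11, 0, 13, 1, 15, 3]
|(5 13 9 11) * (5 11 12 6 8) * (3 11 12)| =|(3 11 12 6 8 5 13 9)| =8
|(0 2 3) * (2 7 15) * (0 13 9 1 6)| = |(0 7 15 2 3 13 9 1 6)| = 9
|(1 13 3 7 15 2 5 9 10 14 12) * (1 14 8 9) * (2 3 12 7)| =9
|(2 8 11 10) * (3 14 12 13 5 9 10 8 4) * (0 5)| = 10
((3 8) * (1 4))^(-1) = (1 4)(3 8)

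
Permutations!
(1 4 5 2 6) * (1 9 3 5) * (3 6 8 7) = (1 4)(2 8 7 3 5)(6 9) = [0, 4, 8, 5, 1, 2, 9, 3, 7, 6]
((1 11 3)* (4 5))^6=(11)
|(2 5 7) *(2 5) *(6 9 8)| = |(5 7)(6 9 8)| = 6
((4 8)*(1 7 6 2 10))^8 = ((1 7 6 2 10)(4 8))^8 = (1 2 7 10 6)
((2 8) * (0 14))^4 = ((0 14)(2 8))^4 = (14)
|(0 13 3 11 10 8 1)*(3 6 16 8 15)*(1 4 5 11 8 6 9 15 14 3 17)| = 42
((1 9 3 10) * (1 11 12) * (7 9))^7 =(12)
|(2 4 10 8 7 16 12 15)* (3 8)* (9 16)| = 10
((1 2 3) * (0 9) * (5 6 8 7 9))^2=((0 5 6 8 7 9)(1 2 3))^2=(0 6 7)(1 3 2)(5 8 9)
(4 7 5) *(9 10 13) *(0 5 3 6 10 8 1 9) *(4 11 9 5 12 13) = (0 12 13)(1 5 11 9 8)(3 6 10 4 7) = [12, 5, 2, 6, 7, 11, 10, 3, 1, 8, 4, 9, 13, 0]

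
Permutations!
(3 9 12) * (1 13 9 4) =[0, 13, 2, 4, 1, 5, 6, 7, 8, 12, 10, 11, 3, 9] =(1 13 9 12 3 4)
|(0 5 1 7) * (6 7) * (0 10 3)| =|(0 5 1 6 7 10 3)| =7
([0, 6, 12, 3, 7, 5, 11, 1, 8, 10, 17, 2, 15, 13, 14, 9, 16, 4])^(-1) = (1 7 4 17 10 9 15 12 2 11 6)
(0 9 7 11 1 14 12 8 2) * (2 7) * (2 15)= (0 9 15 2)(1 14 12 8 7 11)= [9, 14, 0, 3, 4, 5, 6, 11, 7, 15, 10, 1, 8, 13, 12, 2]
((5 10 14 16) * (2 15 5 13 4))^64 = ((2 15 5 10 14 16 13 4))^64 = (16)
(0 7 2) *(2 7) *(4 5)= (7)(0 2)(4 5)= [2, 1, 0, 3, 5, 4, 6, 7]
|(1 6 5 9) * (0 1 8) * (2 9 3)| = |(0 1 6 5 3 2 9 8)| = 8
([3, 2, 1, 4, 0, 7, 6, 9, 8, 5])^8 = [4, 1, 2, 0, 3, 9, 6, 5, 8, 7]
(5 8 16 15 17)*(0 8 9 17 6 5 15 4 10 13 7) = [8, 1, 2, 3, 10, 9, 5, 0, 16, 17, 13, 11, 12, 7, 14, 6, 4, 15] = (0 8 16 4 10 13 7)(5 9 17 15 6)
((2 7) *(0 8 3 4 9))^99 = (0 9 4 3 8)(2 7)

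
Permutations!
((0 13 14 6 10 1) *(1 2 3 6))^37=(0 13 14 1)(2 3 6 10)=((0 13 14 1)(2 3 6 10))^37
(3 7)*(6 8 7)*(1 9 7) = (1 9 7 3 6 8) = [0, 9, 2, 6, 4, 5, 8, 3, 1, 7]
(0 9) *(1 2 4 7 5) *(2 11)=(0 9)(1 11 2 4 7 5)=[9, 11, 4, 3, 7, 1, 6, 5, 8, 0, 10, 2]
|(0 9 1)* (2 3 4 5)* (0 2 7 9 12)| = |(0 12)(1 2 3 4 5 7 9)| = 14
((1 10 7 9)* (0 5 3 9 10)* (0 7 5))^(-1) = (1 9 3 5 10 7)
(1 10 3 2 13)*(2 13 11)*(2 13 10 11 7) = (1 11 13)(2 7)(3 10) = [0, 11, 7, 10, 4, 5, 6, 2, 8, 9, 3, 13, 12, 1]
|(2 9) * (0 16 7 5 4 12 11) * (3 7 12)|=4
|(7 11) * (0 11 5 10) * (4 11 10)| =4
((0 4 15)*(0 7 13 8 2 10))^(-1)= ((0 4 15 7 13 8 2 10))^(-1)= (0 10 2 8 13 7 15 4)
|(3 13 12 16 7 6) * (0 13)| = |(0 13 12 16 7 6 3)| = 7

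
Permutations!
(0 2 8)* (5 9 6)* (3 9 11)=(0 2 8)(3 9 6 5 11)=[2, 1, 8, 9, 4, 11, 5, 7, 0, 6, 10, 3]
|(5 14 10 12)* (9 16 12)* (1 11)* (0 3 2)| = |(0 3 2)(1 11)(5 14 10 9 16 12)| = 6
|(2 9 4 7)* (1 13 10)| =12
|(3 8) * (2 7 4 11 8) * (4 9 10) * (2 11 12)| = |(2 7 9 10 4 12)(3 11 8)| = 6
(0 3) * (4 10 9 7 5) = [3, 1, 2, 0, 10, 4, 6, 5, 8, 7, 9] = (0 3)(4 10 9 7 5)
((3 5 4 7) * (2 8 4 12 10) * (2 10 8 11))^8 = ((2 11)(3 5 12 8 4 7))^8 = (3 12 4)(5 8 7)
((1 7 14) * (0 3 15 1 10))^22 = ((0 3 15 1 7 14 10))^22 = (0 3 15 1 7 14 10)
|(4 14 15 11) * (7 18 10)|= 12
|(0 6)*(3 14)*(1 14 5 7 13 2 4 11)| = 18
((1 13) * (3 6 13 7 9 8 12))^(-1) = (1 13 6 3 12 8 9 7)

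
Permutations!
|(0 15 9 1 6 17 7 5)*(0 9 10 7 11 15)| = 9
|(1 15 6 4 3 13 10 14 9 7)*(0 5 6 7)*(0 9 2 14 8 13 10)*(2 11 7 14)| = 40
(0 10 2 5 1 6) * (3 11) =(0 10 2 5 1 6)(3 11) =[10, 6, 5, 11, 4, 1, 0, 7, 8, 9, 2, 3]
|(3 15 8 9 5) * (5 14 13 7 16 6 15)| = |(3 5)(6 15 8 9 14 13 7 16)| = 8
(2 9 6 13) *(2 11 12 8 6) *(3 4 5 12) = (2 9)(3 4 5 12 8 6 13 11) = [0, 1, 9, 4, 5, 12, 13, 7, 6, 2, 10, 3, 8, 11]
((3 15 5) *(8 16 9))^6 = ((3 15 5)(8 16 9))^6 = (16)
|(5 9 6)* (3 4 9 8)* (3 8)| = 5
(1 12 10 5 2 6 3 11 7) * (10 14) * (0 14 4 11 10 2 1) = (0 14 2 6 3 10 5 1 12 4 11 7) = [14, 12, 6, 10, 11, 1, 3, 0, 8, 9, 5, 7, 4, 13, 2]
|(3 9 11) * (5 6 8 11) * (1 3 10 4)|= |(1 3 9 5 6 8 11 10 4)|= 9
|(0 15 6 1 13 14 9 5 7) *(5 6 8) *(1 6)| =20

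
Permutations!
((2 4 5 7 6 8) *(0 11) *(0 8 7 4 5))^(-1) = ((0 11 8 2 5 4)(6 7))^(-1) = (0 4 5 2 8 11)(6 7)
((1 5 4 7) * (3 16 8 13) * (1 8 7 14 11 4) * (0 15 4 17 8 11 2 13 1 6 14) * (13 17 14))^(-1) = (0 4 15)(1 8 17 2 14 11 7 16 3 13 6 5)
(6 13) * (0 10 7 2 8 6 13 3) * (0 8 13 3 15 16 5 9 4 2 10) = (2 13 3 8 6 15 16 5 9 4)(7 10) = [0, 1, 13, 8, 2, 9, 15, 10, 6, 4, 7, 11, 12, 3, 14, 16, 5]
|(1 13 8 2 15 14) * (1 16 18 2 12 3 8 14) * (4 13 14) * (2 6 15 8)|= |(1 14 16 18 6 15)(2 8 12 3)(4 13)|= 12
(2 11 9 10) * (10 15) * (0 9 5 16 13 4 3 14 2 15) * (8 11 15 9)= [8, 1, 15, 14, 3, 16, 6, 7, 11, 0, 9, 5, 12, 4, 2, 10, 13]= (0 8 11 5 16 13 4 3 14 2 15 10 9)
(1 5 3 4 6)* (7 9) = (1 5 3 4 6)(7 9) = [0, 5, 2, 4, 6, 3, 1, 9, 8, 7]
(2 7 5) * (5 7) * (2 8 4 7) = [0, 1, 5, 3, 7, 8, 6, 2, 4] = (2 5 8 4 7)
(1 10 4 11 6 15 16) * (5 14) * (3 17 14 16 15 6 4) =(1 10 3 17 14 5 16)(4 11) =[0, 10, 2, 17, 11, 16, 6, 7, 8, 9, 3, 4, 12, 13, 5, 15, 1, 14]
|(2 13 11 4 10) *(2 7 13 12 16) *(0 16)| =|(0 16 2 12)(4 10 7 13 11)| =20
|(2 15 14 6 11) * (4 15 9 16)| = |(2 9 16 4 15 14 6 11)| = 8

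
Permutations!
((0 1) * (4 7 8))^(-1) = (0 1)(4 8 7)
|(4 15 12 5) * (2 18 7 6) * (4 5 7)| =7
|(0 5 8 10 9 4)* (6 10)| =|(0 5 8 6 10 9 4)| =7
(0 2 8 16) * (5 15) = [2, 1, 8, 3, 4, 15, 6, 7, 16, 9, 10, 11, 12, 13, 14, 5, 0] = (0 2 8 16)(5 15)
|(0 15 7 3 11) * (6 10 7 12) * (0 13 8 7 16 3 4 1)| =13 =|(0 15 12 6 10 16 3 11 13 8 7 4 1)|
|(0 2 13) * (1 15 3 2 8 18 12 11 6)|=11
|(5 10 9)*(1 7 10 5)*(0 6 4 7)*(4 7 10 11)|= 8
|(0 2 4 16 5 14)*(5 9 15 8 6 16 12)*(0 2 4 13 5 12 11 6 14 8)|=35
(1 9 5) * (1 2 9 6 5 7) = (1 6 5 2 9 7) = [0, 6, 9, 3, 4, 2, 5, 1, 8, 7]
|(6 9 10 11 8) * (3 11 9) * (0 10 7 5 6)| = 9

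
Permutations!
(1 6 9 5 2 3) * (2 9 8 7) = (1 6 8 7 2 3)(5 9) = [0, 6, 3, 1, 4, 9, 8, 2, 7, 5]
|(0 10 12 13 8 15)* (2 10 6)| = |(0 6 2 10 12 13 8 15)| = 8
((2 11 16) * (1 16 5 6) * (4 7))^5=(1 6 5 11 2 16)(4 7)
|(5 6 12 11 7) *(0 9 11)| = |(0 9 11 7 5 6 12)| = 7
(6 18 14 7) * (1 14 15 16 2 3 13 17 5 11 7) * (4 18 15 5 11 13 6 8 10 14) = (1 4 18 5 13 17 11 7 8 10 14)(2 3 6 15 16) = [0, 4, 3, 6, 18, 13, 15, 8, 10, 9, 14, 7, 12, 17, 1, 16, 2, 11, 5]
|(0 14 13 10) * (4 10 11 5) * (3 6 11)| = 9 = |(0 14 13 3 6 11 5 4 10)|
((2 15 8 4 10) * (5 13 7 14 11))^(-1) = ((2 15 8 4 10)(5 13 7 14 11))^(-1) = (2 10 4 8 15)(5 11 14 7 13)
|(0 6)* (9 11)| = 2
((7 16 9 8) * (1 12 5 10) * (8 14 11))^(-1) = (1 10 5 12)(7 8 11 14 9 16)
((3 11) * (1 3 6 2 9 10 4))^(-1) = ((1 3 11 6 2 9 10 4))^(-1) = (1 4 10 9 2 6 11 3)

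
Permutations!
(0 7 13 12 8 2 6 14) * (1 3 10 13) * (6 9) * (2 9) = [7, 3, 2, 10, 4, 5, 14, 1, 9, 6, 13, 11, 8, 12, 0] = (0 7 1 3 10 13 12 8 9 6 14)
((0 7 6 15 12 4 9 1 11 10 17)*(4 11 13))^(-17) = (0 17 10 11 12 15 6 7)(1 9 4 13) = ((0 7 6 15 12 11 10 17)(1 13 4 9))^(-17)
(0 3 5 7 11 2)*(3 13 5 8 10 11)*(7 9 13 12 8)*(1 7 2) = (0 12 8 10 11 1 7 3 2)(5 9 13) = [12, 7, 0, 2, 4, 9, 6, 3, 10, 13, 11, 1, 8, 5]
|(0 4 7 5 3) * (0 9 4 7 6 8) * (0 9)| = 4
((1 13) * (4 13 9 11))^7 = (1 11 13 9 4)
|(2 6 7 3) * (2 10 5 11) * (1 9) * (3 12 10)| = 14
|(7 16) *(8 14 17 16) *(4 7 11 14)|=|(4 7 8)(11 14 17 16)|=12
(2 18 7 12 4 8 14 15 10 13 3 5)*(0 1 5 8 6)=(0 1 5 2 18 7 12 4 6)(3 8 14 15 10 13)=[1, 5, 18, 8, 6, 2, 0, 12, 14, 9, 13, 11, 4, 3, 15, 10, 16, 17, 7]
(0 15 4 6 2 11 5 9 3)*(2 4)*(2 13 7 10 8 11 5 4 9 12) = [15, 1, 5, 0, 6, 12, 9, 10, 11, 3, 8, 4, 2, 7, 14, 13] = (0 15 13 7 10 8 11 4 6 9 3)(2 5 12)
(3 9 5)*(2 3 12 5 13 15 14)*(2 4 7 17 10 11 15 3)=(3 9 13)(4 7 17 10 11 15 14)(5 12)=[0, 1, 2, 9, 7, 12, 6, 17, 8, 13, 11, 15, 5, 3, 4, 14, 16, 10]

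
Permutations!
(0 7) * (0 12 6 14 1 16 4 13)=[7, 16, 2, 3, 13, 5, 14, 12, 8, 9, 10, 11, 6, 0, 1, 15, 4]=(0 7 12 6 14 1 16 4 13)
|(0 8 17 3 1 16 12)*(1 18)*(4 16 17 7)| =12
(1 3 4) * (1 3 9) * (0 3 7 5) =(0 3 4 7 5)(1 9) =[3, 9, 2, 4, 7, 0, 6, 5, 8, 1]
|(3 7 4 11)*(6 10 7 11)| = |(3 11)(4 6 10 7)| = 4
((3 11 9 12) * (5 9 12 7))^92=((3 11 12)(5 9 7))^92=(3 12 11)(5 7 9)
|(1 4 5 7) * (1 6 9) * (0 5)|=7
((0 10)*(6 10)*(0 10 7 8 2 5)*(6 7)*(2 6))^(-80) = (10)(0 2 8)(5 6 7)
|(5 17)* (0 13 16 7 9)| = |(0 13 16 7 9)(5 17)| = 10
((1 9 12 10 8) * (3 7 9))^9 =((1 3 7 9 12 10 8))^9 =(1 7 12 8 3 9 10)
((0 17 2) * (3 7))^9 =((0 17 2)(3 7))^9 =(17)(3 7)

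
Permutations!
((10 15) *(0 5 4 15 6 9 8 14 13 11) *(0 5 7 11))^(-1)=(0 13 14 8 9 6 10 15 4 5 11 7)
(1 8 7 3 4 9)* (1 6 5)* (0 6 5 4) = (0 6 4 9 5 1 8 7 3) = [6, 8, 2, 0, 9, 1, 4, 3, 7, 5]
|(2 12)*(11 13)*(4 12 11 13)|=|(13)(2 11 4 12)|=4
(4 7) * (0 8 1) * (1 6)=(0 8 6 1)(4 7)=[8, 0, 2, 3, 7, 5, 1, 4, 6]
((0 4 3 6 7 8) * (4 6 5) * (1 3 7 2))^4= (0 3 8 1 7 2 4 6 5)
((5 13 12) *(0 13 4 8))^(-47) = (0 13 12 5 4 8)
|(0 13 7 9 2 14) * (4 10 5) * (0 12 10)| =|(0 13 7 9 2 14 12 10 5 4)| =10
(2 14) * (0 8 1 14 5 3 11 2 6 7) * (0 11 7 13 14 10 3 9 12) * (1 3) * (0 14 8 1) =[1, 10, 5, 7, 4, 9, 13, 11, 3, 12, 0, 2, 14, 8, 6] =(0 1 10)(2 5 9 12 14 6 13 8 3 7 11)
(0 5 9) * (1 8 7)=(0 5 9)(1 8 7)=[5, 8, 2, 3, 4, 9, 6, 1, 7, 0]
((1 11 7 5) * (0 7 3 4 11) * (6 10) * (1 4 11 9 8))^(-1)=(0 1 8 9 4 5 7)(3 11)(6 10)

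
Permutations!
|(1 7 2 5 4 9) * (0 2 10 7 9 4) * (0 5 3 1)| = |(0 2 3 1 9)(7 10)| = 10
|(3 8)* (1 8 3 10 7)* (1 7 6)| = 4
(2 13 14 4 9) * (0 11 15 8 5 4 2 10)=(0 11 15 8 5 4 9 10)(2 13 14)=[11, 1, 13, 3, 9, 4, 6, 7, 5, 10, 0, 15, 12, 14, 2, 8]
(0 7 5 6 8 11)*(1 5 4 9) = (0 7 4 9 1 5 6 8 11) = [7, 5, 2, 3, 9, 6, 8, 4, 11, 1, 10, 0]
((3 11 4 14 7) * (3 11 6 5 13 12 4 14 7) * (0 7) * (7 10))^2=(0 7 14 6 13 4 10 11 3 5 12)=((0 10 7 11 14 3 6 5 13 12 4))^2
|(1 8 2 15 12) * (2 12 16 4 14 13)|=6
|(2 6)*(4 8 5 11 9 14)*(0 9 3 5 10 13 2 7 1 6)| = 24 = |(0 9 14 4 8 10 13 2)(1 6 7)(3 5 11)|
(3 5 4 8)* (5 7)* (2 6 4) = (2 6 4 8 3 7 5) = [0, 1, 6, 7, 8, 2, 4, 5, 3]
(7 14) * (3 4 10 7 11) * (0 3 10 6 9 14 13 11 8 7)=(0 3 4 6 9 14 8 7 13 11 10)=[3, 1, 2, 4, 6, 5, 9, 13, 7, 14, 0, 10, 12, 11, 8]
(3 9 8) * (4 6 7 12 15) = (3 9 8)(4 6 7 12 15) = [0, 1, 2, 9, 6, 5, 7, 12, 3, 8, 10, 11, 15, 13, 14, 4]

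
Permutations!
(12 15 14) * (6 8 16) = (6 8 16)(12 15 14) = [0, 1, 2, 3, 4, 5, 8, 7, 16, 9, 10, 11, 15, 13, 12, 14, 6]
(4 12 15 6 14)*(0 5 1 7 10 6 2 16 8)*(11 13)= (0 5 1 7 10 6 14 4 12 15 2 16 8)(11 13)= [5, 7, 16, 3, 12, 1, 14, 10, 0, 9, 6, 13, 15, 11, 4, 2, 8]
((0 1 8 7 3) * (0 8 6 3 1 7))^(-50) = ((0 7 1 6 3 8))^(-50) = (0 3 1)(6 7 8)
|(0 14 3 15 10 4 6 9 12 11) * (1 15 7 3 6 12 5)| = |(0 14 6 9 5 1 15 10 4 12 11)(3 7)| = 22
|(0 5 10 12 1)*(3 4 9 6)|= 20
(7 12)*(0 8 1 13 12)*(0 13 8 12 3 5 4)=[12, 8, 2, 5, 0, 4, 6, 13, 1, 9, 10, 11, 7, 3]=(0 12 7 13 3 5 4)(1 8)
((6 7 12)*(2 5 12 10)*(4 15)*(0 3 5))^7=((0 3 5 12 6 7 10 2)(4 15))^7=(0 2 10 7 6 12 5 3)(4 15)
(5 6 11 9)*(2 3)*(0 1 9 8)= [1, 9, 3, 2, 4, 6, 11, 7, 0, 5, 10, 8]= (0 1 9 5 6 11 8)(2 3)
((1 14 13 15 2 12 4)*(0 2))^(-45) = ((0 2 12 4 1 14 13 15))^(-45) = (0 4 13 2 1 15 12 14)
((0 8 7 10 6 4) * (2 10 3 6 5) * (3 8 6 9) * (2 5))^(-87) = ((0 6 4)(2 10)(3 9)(7 8))^(-87) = (2 10)(3 9)(7 8)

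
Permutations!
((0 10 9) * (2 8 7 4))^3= (10)(2 4 7 8)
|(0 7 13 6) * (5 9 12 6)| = |(0 7 13 5 9 12 6)| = 7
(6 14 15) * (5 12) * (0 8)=(0 8)(5 12)(6 14 15)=[8, 1, 2, 3, 4, 12, 14, 7, 0, 9, 10, 11, 5, 13, 15, 6]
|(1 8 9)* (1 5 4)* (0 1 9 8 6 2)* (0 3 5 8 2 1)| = |(1 6)(2 3 5 4 9 8)| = 6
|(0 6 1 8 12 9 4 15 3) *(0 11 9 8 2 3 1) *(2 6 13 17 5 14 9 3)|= 10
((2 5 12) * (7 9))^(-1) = (2 12 5)(7 9)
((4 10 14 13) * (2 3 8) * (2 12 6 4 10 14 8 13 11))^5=((2 3 13 10 8 12 6 4 14 11))^5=(2 12)(3 6)(4 13)(8 11)(10 14)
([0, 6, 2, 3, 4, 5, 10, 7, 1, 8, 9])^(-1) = [0, 8, 2, 3, 4, 5, 1, 7, 9, 10, 6]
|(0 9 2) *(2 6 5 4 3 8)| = |(0 9 6 5 4 3 8 2)| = 8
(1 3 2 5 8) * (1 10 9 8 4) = [0, 3, 5, 2, 1, 4, 6, 7, 10, 8, 9] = (1 3 2 5 4)(8 10 9)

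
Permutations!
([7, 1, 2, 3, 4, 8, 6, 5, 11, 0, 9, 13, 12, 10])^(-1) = [9, 1, 2, 3, 4, 7, 6, 0, 5, 10, 13, 8, 12, 11]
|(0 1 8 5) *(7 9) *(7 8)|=6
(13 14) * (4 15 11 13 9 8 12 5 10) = [0, 1, 2, 3, 15, 10, 6, 7, 12, 8, 4, 13, 5, 14, 9, 11] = (4 15 11 13 14 9 8 12 5 10)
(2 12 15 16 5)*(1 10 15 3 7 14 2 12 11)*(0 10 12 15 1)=(0 10 1 12 3 7 14 2 11)(5 15 16)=[10, 12, 11, 7, 4, 15, 6, 14, 8, 9, 1, 0, 3, 13, 2, 16, 5]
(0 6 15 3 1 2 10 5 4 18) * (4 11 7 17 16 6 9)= (0 9 4 18)(1 2 10 5 11 7 17 16 6 15 3)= [9, 2, 10, 1, 18, 11, 15, 17, 8, 4, 5, 7, 12, 13, 14, 3, 6, 16, 0]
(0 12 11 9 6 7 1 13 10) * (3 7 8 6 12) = (0 3 7 1 13 10)(6 8)(9 12 11) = [3, 13, 2, 7, 4, 5, 8, 1, 6, 12, 0, 9, 11, 10]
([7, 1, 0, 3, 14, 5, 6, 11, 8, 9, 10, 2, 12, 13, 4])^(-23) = [7, 1, 0, 3, 14, 5, 6, 11, 8, 9, 10, 2, 12, 13, 4]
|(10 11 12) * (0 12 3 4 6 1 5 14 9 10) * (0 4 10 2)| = |(0 12 4 6 1 5 14 9 2)(3 10 11)| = 9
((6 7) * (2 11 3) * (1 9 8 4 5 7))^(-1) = ((1 9 8 4 5 7 6)(2 11 3))^(-1) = (1 6 7 5 4 8 9)(2 3 11)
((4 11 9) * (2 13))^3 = ((2 13)(4 11 9))^3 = (2 13)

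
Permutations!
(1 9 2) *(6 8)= [0, 9, 1, 3, 4, 5, 8, 7, 6, 2]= (1 9 2)(6 8)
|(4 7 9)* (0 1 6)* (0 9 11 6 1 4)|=6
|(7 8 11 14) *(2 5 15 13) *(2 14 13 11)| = 8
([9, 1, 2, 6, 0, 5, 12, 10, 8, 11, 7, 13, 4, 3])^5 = [6, 1, 2, 9, 3, 5, 11, 10, 8, 12, 7, 4, 13, 0]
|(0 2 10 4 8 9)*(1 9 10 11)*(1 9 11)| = |(0 2 1 11 9)(4 8 10)| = 15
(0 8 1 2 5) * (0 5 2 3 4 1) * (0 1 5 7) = (0 8 1 3 4 5 7) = [8, 3, 2, 4, 5, 7, 6, 0, 1]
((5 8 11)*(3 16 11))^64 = (3 8 5 11 16)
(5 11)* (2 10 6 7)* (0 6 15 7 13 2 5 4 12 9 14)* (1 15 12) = (0 6 13 2 10 12 9 14)(1 15 7 5 11 4) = [6, 15, 10, 3, 1, 11, 13, 5, 8, 14, 12, 4, 9, 2, 0, 7]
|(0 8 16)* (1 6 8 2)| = 6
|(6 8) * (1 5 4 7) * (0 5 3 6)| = |(0 5 4 7 1 3 6 8)| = 8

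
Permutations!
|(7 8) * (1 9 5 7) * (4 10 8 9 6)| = |(1 6 4 10 8)(5 7 9)| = 15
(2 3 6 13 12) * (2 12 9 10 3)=(3 6 13 9 10)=[0, 1, 2, 6, 4, 5, 13, 7, 8, 10, 3, 11, 12, 9]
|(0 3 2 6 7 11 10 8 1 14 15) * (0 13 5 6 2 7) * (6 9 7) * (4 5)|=33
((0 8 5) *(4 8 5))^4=(8)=((0 5)(4 8))^4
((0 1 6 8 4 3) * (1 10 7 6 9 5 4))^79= ((0 10 7 6 8 1 9 5 4 3))^79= (0 3 4 5 9 1 8 6 7 10)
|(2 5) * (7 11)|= 2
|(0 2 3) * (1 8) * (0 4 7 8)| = 7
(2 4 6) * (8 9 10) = [0, 1, 4, 3, 6, 5, 2, 7, 9, 10, 8] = (2 4 6)(8 9 10)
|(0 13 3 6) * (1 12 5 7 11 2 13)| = 10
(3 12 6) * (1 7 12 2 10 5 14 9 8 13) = [0, 7, 10, 2, 4, 14, 3, 12, 13, 8, 5, 11, 6, 1, 9] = (1 7 12 6 3 2 10 5 14 9 8 13)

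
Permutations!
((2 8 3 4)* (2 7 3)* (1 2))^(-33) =(8)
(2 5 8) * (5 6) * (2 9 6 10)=[0, 1, 10, 3, 4, 8, 5, 7, 9, 6, 2]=(2 10)(5 8 9 6)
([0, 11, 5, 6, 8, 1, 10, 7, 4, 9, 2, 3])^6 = [0, 5, 10, 11, 4, 2, 3, 7, 8, 9, 6, 1]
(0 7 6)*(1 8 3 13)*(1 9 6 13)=(0 7 13 9 6)(1 8 3)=[7, 8, 2, 1, 4, 5, 0, 13, 3, 6, 10, 11, 12, 9]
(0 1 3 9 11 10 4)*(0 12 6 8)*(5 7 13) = (0 1 3 9 11 10 4 12 6 8)(5 7 13) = [1, 3, 2, 9, 12, 7, 8, 13, 0, 11, 4, 10, 6, 5]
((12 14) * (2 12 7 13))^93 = (2 7 12 13 14)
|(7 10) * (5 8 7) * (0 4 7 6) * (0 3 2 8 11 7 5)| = 12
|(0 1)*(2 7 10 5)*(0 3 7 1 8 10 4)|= 9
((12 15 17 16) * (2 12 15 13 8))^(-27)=(17)(2 12 13 8)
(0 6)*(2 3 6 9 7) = (0 9 7 2 3 6) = [9, 1, 3, 6, 4, 5, 0, 2, 8, 7]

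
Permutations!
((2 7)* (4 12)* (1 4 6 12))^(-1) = (1 4)(2 7)(6 12)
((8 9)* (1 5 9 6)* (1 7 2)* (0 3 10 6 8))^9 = ((0 3 10 6 7 2 1 5 9))^9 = (10)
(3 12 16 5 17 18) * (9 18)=(3 12 16 5 17 9 18)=[0, 1, 2, 12, 4, 17, 6, 7, 8, 18, 10, 11, 16, 13, 14, 15, 5, 9, 3]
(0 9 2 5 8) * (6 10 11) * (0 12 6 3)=(0 9 2 5 8 12 6 10 11 3)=[9, 1, 5, 0, 4, 8, 10, 7, 12, 2, 11, 3, 6]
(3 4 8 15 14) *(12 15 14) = [0, 1, 2, 4, 8, 5, 6, 7, 14, 9, 10, 11, 15, 13, 3, 12] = (3 4 8 14)(12 15)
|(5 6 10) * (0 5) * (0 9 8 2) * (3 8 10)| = 6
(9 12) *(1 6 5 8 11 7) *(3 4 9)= (1 6 5 8 11 7)(3 4 9 12)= [0, 6, 2, 4, 9, 8, 5, 1, 11, 12, 10, 7, 3]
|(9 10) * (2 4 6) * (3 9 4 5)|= 7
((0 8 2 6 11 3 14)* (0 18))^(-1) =(0 18 14 3 11 6 2 8)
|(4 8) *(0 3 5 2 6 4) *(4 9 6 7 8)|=6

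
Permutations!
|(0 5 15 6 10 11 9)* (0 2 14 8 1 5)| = |(1 5 15 6 10 11 9 2 14 8)| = 10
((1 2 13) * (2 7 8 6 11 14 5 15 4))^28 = ((1 7 8 6 11 14 5 15 4 2 13))^28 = (1 5 7 15 8 4 6 2 11 13 14)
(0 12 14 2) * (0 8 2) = (0 12 14)(2 8) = [12, 1, 8, 3, 4, 5, 6, 7, 2, 9, 10, 11, 14, 13, 0]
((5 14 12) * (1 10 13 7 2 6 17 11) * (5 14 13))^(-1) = (1 11 17 6 2 7 13 5 10)(12 14)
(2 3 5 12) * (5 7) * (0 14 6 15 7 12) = [14, 1, 3, 12, 4, 0, 15, 5, 8, 9, 10, 11, 2, 13, 6, 7] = (0 14 6 15 7 5)(2 3 12)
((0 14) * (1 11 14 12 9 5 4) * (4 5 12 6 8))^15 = (0 6 8 4 1 11 14)(9 12)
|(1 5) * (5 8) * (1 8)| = |(5 8)| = 2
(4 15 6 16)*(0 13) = (0 13)(4 15 6 16) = [13, 1, 2, 3, 15, 5, 16, 7, 8, 9, 10, 11, 12, 0, 14, 6, 4]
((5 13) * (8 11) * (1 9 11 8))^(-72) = ((1 9 11)(5 13))^(-72) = (13)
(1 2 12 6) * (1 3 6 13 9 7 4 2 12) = [0, 12, 1, 6, 2, 5, 3, 4, 8, 7, 10, 11, 13, 9] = (1 12 13 9 7 4 2)(3 6)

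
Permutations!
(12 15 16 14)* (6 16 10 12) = (6 16 14)(10 12 15) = [0, 1, 2, 3, 4, 5, 16, 7, 8, 9, 12, 11, 15, 13, 6, 10, 14]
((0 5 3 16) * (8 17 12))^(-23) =(0 5 3 16)(8 17 12)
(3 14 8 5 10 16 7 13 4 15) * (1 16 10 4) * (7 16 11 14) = (16)(1 11 14 8 5 4 15 3 7 13) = [0, 11, 2, 7, 15, 4, 6, 13, 5, 9, 10, 14, 12, 1, 8, 3, 16]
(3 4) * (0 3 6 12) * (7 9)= (0 3 4 6 12)(7 9)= [3, 1, 2, 4, 6, 5, 12, 9, 8, 7, 10, 11, 0]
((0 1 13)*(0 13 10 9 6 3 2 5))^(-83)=(13)(0 3 10 5 6 1 2 9)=((13)(0 1 10 9 6 3 2 5))^(-83)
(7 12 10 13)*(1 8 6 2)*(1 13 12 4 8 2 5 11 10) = (1 2 13 7 4 8 6 5 11 10 12) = [0, 2, 13, 3, 8, 11, 5, 4, 6, 9, 12, 10, 1, 7]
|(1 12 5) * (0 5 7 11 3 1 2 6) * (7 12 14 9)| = |(0 5 2 6)(1 14 9 7 11 3)| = 12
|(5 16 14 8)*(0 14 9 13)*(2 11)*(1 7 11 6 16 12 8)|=|(0 14 1 7 11 2 6 16 9 13)(5 12 8)|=30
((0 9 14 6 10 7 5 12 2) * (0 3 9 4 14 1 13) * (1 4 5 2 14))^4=(0 6 3 13 14 2 1 12 7 4 5 10 9)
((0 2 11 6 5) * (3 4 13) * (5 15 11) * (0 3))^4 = ((0 2 5 3 4 13)(6 15 11))^4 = (0 4 5)(2 13 3)(6 15 11)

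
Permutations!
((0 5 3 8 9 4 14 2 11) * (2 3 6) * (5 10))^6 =((0 10 5 6 2 11)(3 8 9 4 14))^6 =(3 8 9 4 14)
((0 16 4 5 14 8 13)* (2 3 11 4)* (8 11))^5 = (0 13 8 3 2 16)(4 5 14 11)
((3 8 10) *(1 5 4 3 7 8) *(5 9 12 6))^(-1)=((1 9 12 6 5 4 3)(7 8 10))^(-1)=(1 3 4 5 6 12 9)(7 10 8)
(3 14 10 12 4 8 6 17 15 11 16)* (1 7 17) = (1 7 17 15 11 16 3 14 10 12 4 8 6) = [0, 7, 2, 14, 8, 5, 1, 17, 6, 9, 12, 16, 4, 13, 10, 11, 3, 15]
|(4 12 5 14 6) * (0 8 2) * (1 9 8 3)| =30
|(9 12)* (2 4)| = |(2 4)(9 12)| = 2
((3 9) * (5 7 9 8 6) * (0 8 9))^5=((0 8 6 5 7)(3 9))^5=(3 9)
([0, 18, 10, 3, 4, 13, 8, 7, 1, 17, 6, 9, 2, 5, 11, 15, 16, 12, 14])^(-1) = (1 8 6 10 2 12 17 9 11 14 18)(5 13)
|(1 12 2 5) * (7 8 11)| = |(1 12 2 5)(7 8 11)| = 12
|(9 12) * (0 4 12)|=|(0 4 12 9)|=4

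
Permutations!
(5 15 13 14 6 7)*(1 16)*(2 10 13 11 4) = [0, 16, 10, 3, 2, 15, 7, 5, 8, 9, 13, 4, 12, 14, 6, 11, 1] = (1 16)(2 10 13 14 6 7 5 15 11 4)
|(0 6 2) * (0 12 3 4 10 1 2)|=6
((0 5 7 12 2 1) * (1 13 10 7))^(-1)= ((0 5 1)(2 13 10 7 12))^(-1)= (0 1 5)(2 12 7 10 13)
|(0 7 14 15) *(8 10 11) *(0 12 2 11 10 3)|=|(0 7 14 15 12 2 11 8 3)|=9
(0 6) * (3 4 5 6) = (0 3 4 5 6) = [3, 1, 2, 4, 5, 6, 0]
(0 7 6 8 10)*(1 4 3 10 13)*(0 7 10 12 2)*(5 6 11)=[10, 4, 0, 12, 3, 6, 8, 11, 13, 9, 7, 5, 2, 1]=(0 10 7 11 5 6 8 13 1 4 3 12 2)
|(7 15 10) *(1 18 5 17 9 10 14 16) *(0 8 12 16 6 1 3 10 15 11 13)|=|(0 8 12 16 3 10 7 11 13)(1 18 5 17 9 15 14 6)|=72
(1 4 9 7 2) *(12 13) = (1 4 9 7 2)(12 13) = [0, 4, 1, 3, 9, 5, 6, 2, 8, 7, 10, 11, 13, 12]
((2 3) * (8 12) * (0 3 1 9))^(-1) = ((0 3 2 1 9)(8 12))^(-1) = (0 9 1 2 3)(8 12)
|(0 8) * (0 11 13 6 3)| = 6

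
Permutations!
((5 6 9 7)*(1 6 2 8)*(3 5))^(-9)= ((1 6 9 7 3 5 2 8))^(-9)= (1 8 2 5 3 7 9 6)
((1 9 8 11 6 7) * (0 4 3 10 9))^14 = ((0 4 3 10 9 8 11 6 7 1))^14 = (0 9 7 3 11)(1 10 6 4 8)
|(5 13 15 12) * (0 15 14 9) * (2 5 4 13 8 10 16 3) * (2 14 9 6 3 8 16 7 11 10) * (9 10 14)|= |(0 15 12 4 13 10 7 11 14 6 3 9)(2 5 16 8)|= 12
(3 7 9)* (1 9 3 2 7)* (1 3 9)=(2 7 9)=[0, 1, 7, 3, 4, 5, 6, 9, 8, 2]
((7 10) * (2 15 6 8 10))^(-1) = ((2 15 6 8 10 7))^(-1) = (2 7 10 8 6 15)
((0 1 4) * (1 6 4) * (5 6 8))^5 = (8)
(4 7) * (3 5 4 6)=(3 5 4 7 6)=[0, 1, 2, 5, 7, 4, 3, 6]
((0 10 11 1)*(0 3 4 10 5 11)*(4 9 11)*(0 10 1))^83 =((0 5 4 1 3 9 11))^83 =(0 11 9 3 1 4 5)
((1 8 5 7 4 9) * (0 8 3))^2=(0 5 4 1)(3 8 7 9)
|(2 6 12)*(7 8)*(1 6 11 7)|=7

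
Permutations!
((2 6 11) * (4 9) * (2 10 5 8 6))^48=(5 11 8 10 6)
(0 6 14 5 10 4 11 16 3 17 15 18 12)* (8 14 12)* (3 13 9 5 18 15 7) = (0 6 12)(3 17 7)(4 11 16 13 9 5 10)(8 14 18) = [6, 1, 2, 17, 11, 10, 12, 3, 14, 5, 4, 16, 0, 9, 18, 15, 13, 7, 8]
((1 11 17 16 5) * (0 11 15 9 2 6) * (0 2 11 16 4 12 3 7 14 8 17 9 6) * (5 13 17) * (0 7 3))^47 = ((0 16 13 17 4 12)(1 15 6 2 7 14 8 5)(9 11))^47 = (0 12 4 17 13 16)(1 5 8 14 7 2 6 15)(9 11)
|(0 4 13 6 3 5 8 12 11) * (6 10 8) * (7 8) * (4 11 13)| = |(0 11)(3 5 6)(7 8 12 13 10)| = 30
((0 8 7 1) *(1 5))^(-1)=((0 8 7 5 1))^(-1)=(0 1 5 7 8)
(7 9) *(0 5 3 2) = (0 5 3 2)(7 9) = [5, 1, 0, 2, 4, 3, 6, 9, 8, 7]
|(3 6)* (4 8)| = 2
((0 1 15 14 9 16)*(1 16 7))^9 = ((0 16)(1 15 14 9 7))^9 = (0 16)(1 7 9 14 15)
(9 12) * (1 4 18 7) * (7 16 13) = (1 4 18 16 13 7)(9 12) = [0, 4, 2, 3, 18, 5, 6, 1, 8, 12, 10, 11, 9, 7, 14, 15, 13, 17, 16]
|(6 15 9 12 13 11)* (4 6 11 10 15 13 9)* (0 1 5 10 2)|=18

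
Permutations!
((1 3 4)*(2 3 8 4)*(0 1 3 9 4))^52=(9)(0 1 8)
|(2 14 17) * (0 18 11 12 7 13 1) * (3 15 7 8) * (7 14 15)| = |(0 18 11 12 8 3 7 13 1)(2 15 14 17)| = 36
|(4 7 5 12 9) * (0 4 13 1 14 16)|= |(0 4 7 5 12 9 13 1 14 16)|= 10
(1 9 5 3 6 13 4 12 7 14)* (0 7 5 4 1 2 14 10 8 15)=[7, 9, 14, 6, 12, 3, 13, 10, 15, 4, 8, 11, 5, 1, 2, 0]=(0 7 10 8 15)(1 9 4 12 5 3 6 13)(2 14)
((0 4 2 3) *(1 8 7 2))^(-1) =(0 3 2 7 8 1 4)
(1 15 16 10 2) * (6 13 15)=(1 6 13 15 16 10 2)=[0, 6, 1, 3, 4, 5, 13, 7, 8, 9, 2, 11, 12, 15, 14, 16, 10]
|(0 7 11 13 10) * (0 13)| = |(0 7 11)(10 13)| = 6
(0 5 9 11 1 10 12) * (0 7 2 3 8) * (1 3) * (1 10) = (0 5 9 11 3 8)(2 10 12 7) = [5, 1, 10, 8, 4, 9, 6, 2, 0, 11, 12, 3, 7]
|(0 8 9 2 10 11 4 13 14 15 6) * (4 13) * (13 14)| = 9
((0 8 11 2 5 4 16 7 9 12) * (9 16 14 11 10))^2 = (16)(0 10 12 8 9)(2 4 11 5 14)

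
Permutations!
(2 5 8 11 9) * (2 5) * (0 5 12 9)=(0 5 8 11)(9 12)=[5, 1, 2, 3, 4, 8, 6, 7, 11, 12, 10, 0, 9]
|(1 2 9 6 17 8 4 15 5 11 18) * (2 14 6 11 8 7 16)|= |(1 14 6 17 7 16 2 9 11 18)(4 15 5 8)|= 20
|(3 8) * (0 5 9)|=6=|(0 5 9)(3 8)|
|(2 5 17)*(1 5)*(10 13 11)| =|(1 5 17 2)(10 13 11)| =12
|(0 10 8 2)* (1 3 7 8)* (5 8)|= 8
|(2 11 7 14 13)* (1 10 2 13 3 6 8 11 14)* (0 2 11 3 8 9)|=|(0 2 14 8 3 6 9)(1 10 11 7)|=28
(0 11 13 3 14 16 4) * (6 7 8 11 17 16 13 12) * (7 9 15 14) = (0 17 16 4)(3 7 8 11 12 6 9 15 14 13) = [17, 1, 2, 7, 0, 5, 9, 8, 11, 15, 10, 12, 6, 3, 13, 14, 4, 16]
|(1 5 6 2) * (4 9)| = |(1 5 6 2)(4 9)| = 4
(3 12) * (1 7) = (1 7)(3 12) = [0, 7, 2, 12, 4, 5, 6, 1, 8, 9, 10, 11, 3]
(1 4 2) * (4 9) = (1 9 4 2) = [0, 9, 1, 3, 2, 5, 6, 7, 8, 4]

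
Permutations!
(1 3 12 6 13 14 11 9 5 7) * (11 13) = [0, 3, 2, 12, 4, 7, 11, 1, 8, 5, 10, 9, 6, 14, 13] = (1 3 12 6 11 9 5 7)(13 14)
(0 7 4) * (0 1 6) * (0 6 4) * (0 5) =(0 7 5)(1 4) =[7, 4, 2, 3, 1, 0, 6, 5]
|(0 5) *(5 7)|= |(0 7 5)|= 3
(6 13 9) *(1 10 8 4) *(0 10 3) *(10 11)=(0 11 10 8 4 1 3)(6 13 9)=[11, 3, 2, 0, 1, 5, 13, 7, 4, 6, 8, 10, 12, 9]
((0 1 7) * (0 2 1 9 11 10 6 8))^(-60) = (11)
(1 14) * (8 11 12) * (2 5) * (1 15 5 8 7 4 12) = (1 14 15 5 2 8 11)(4 12 7) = [0, 14, 8, 3, 12, 2, 6, 4, 11, 9, 10, 1, 7, 13, 15, 5]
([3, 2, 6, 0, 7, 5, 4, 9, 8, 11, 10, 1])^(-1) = (0 3)(1 11 9 7 4 6 2)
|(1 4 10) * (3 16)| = |(1 4 10)(3 16)| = 6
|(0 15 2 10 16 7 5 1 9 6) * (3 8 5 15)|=35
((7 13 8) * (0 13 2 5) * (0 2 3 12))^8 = (0 8 3)(7 12 13)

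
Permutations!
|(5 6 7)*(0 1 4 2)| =12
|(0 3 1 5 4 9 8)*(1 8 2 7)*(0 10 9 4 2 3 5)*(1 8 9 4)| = 8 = |(0 5 2 7 8 10 4 1)(3 9)|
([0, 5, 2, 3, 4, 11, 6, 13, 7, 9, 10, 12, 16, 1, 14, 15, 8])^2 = [0, 11, 2, 3, 4, 12, 6, 1, 13, 9, 10, 16, 8, 5, 14, 15, 7]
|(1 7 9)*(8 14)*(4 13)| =|(1 7 9)(4 13)(8 14)| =6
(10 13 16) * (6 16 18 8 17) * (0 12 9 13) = (0 12 9 13 18 8 17 6 16 10) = [12, 1, 2, 3, 4, 5, 16, 7, 17, 13, 0, 11, 9, 18, 14, 15, 10, 6, 8]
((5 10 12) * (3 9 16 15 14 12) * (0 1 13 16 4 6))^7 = (0 5 1 10 13 3 16 9 15 4 14 6 12)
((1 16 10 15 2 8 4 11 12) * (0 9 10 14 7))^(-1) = (0 7 14 16 1 12 11 4 8 2 15 10 9)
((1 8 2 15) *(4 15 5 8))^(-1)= ((1 4 15)(2 5 8))^(-1)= (1 15 4)(2 8 5)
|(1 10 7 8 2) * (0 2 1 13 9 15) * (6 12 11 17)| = |(0 2 13 9 15)(1 10 7 8)(6 12 11 17)| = 20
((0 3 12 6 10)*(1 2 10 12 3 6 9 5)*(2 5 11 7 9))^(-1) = (0 10 2 12 6)(1 5)(7 11 9)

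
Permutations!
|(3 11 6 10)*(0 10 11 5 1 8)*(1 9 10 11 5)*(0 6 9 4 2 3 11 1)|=24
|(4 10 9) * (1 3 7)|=3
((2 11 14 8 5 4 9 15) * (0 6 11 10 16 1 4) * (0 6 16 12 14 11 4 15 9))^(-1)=(0 4 6 5 8 14 12 10 2 15 1 16)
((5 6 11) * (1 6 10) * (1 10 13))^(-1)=(1 13 5 11 6)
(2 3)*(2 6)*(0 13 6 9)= (0 13 6 2 3 9)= [13, 1, 3, 9, 4, 5, 2, 7, 8, 0, 10, 11, 12, 6]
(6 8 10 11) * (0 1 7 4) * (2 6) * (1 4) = (0 4)(1 7)(2 6 8 10 11) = [4, 7, 6, 3, 0, 5, 8, 1, 10, 9, 11, 2]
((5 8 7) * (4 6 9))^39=(9)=((4 6 9)(5 8 7))^39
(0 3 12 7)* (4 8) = (0 3 12 7)(4 8) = [3, 1, 2, 12, 8, 5, 6, 0, 4, 9, 10, 11, 7]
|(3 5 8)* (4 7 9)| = 3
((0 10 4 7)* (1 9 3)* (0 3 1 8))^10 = (0 3 4)(7 10 8)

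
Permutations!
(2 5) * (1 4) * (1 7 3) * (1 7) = (1 4)(2 5)(3 7) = [0, 4, 5, 7, 1, 2, 6, 3]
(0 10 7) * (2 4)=(0 10 7)(2 4)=[10, 1, 4, 3, 2, 5, 6, 0, 8, 9, 7]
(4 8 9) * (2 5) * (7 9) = (2 5)(4 8 7 9) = [0, 1, 5, 3, 8, 2, 6, 9, 7, 4]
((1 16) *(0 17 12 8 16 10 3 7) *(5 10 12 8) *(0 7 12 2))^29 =((0 17 8 16 1 2)(3 12 5 10))^29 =(0 2 1 16 8 17)(3 12 5 10)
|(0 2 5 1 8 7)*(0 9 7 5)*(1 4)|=4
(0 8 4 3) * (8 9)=[9, 1, 2, 0, 3, 5, 6, 7, 4, 8]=(0 9 8 4 3)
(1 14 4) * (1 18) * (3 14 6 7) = (1 6 7 3 14 4 18) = [0, 6, 2, 14, 18, 5, 7, 3, 8, 9, 10, 11, 12, 13, 4, 15, 16, 17, 1]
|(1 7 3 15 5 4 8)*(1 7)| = |(3 15 5 4 8 7)| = 6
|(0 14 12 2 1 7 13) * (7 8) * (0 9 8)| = |(0 14 12 2 1)(7 13 9 8)| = 20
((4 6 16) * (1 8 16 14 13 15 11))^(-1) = ((1 8 16 4 6 14 13 15 11))^(-1) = (1 11 15 13 14 6 4 16 8)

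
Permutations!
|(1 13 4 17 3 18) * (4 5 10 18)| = |(1 13 5 10 18)(3 4 17)| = 15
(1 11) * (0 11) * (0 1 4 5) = (0 11 4 5) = [11, 1, 2, 3, 5, 0, 6, 7, 8, 9, 10, 4]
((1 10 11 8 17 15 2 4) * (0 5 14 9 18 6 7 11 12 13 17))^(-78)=(0 9 7)(1 12 17 2)(4 10 13 15)(5 18 11)(6 8 14)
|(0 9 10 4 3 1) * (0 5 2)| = |(0 9 10 4 3 1 5 2)| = 8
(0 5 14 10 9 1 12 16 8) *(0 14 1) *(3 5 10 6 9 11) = (0 10 11 3 5 1 12 16 8 14 6 9) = [10, 12, 2, 5, 4, 1, 9, 7, 14, 0, 11, 3, 16, 13, 6, 15, 8]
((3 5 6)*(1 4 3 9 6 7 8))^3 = (1 5)(3 8)(4 7)(6 9)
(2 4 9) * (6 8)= [0, 1, 4, 3, 9, 5, 8, 7, 6, 2]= (2 4 9)(6 8)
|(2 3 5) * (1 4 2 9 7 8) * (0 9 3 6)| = |(0 9 7 8 1 4 2 6)(3 5)| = 8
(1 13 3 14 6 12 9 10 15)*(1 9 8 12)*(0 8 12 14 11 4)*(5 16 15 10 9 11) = [8, 13, 2, 5, 0, 16, 1, 7, 14, 9, 10, 4, 12, 3, 6, 11, 15] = (0 8 14 6 1 13 3 5 16 15 11 4)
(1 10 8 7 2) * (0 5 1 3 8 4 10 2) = (0 5 1 2 3 8 7)(4 10) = [5, 2, 3, 8, 10, 1, 6, 0, 7, 9, 4]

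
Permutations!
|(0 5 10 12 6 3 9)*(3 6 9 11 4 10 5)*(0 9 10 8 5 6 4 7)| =4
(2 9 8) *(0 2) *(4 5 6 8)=(0 2 9 4 5 6 8)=[2, 1, 9, 3, 5, 6, 8, 7, 0, 4]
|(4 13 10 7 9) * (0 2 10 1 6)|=9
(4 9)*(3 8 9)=(3 8 9 4)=[0, 1, 2, 8, 3, 5, 6, 7, 9, 4]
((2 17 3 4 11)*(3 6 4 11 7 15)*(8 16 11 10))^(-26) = ((2 17 6 4 7 15 3 10 8 16 11))^(-26) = (2 10 4 11 3 6 16 15 17 8 7)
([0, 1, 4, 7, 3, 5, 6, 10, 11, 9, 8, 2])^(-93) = [0, 1, 8, 2, 11, 5, 6, 4, 7, 9, 3, 10]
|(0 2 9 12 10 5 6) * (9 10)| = 10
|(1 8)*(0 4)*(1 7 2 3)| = |(0 4)(1 8 7 2 3)| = 10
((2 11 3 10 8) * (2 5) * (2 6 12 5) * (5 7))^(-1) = (2 8 10 3 11)(5 7 12 6)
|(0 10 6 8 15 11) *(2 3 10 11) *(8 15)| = |(0 11)(2 3 10 6 15)| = 10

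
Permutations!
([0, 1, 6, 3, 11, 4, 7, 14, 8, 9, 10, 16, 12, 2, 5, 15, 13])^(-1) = (2 13 16 11 4 5 14 7 6)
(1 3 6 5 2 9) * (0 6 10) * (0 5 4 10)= [6, 3, 9, 0, 10, 2, 4, 7, 8, 1, 5]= (0 6 4 10 5 2 9 1 3)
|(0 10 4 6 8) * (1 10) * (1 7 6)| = 12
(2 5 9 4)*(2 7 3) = (2 5 9 4 7 3) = [0, 1, 5, 2, 7, 9, 6, 3, 8, 4]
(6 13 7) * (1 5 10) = [0, 5, 2, 3, 4, 10, 13, 6, 8, 9, 1, 11, 12, 7] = (1 5 10)(6 13 7)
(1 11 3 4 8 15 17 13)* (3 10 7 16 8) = [0, 11, 2, 4, 3, 5, 6, 16, 15, 9, 7, 10, 12, 1, 14, 17, 8, 13] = (1 11 10 7 16 8 15 17 13)(3 4)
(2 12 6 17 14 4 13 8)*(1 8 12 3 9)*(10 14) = (1 8 2 3 9)(4 13 12 6 17 10 14) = [0, 8, 3, 9, 13, 5, 17, 7, 2, 1, 14, 11, 6, 12, 4, 15, 16, 10]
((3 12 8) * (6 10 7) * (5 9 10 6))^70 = (3 12 8)(5 10)(7 9)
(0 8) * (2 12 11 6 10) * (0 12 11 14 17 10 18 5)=(0 8 12 14 17 10 2 11 6 18 5)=[8, 1, 11, 3, 4, 0, 18, 7, 12, 9, 2, 6, 14, 13, 17, 15, 16, 10, 5]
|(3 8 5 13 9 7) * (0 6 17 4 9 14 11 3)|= 6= |(0 6 17 4 9 7)(3 8 5 13 14 11)|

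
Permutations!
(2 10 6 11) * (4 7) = [0, 1, 10, 3, 7, 5, 11, 4, 8, 9, 6, 2] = (2 10 6 11)(4 7)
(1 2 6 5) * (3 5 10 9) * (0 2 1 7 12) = [2, 1, 6, 5, 4, 7, 10, 12, 8, 3, 9, 11, 0] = (0 2 6 10 9 3 5 7 12)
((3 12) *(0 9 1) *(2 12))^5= ((0 9 1)(2 12 3))^5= (0 1 9)(2 3 12)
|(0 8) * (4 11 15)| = |(0 8)(4 11 15)| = 6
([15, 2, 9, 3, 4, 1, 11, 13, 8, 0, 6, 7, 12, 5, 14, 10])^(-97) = [10, 9, 0, 3, 4, 2, 7, 5, 8, 15, 11, 13, 12, 1, 14, 6]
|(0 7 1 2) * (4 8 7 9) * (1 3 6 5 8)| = |(0 9 4 1 2)(3 6 5 8 7)| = 5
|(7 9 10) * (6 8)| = 6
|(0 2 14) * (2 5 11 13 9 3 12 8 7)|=|(0 5 11 13 9 3 12 8 7 2 14)|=11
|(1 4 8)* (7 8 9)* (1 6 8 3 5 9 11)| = 12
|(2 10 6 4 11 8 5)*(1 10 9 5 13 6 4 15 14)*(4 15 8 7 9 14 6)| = |(1 10 15 6 8 13 4 11 7 9 5 2 14)| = 13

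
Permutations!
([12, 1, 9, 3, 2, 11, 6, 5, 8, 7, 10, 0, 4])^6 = (0 5 9 4)(2 12 11 7)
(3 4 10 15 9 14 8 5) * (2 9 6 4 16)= (2 9 14 8 5 3 16)(4 10 15 6)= [0, 1, 9, 16, 10, 3, 4, 7, 5, 14, 15, 11, 12, 13, 8, 6, 2]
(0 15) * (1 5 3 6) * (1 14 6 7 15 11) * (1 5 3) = (0 11 5 1 3 7 15)(6 14) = [11, 3, 2, 7, 4, 1, 14, 15, 8, 9, 10, 5, 12, 13, 6, 0]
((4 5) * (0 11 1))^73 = ((0 11 1)(4 5))^73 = (0 11 1)(4 5)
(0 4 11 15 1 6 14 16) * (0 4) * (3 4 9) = (1 6 14 16 9 3 4 11 15) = [0, 6, 2, 4, 11, 5, 14, 7, 8, 3, 10, 15, 12, 13, 16, 1, 9]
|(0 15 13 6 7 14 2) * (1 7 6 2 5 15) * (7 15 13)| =8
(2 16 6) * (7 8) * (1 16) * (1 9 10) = [0, 16, 9, 3, 4, 5, 2, 8, 7, 10, 1, 11, 12, 13, 14, 15, 6] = (1 16 6 2 9 10)(7 8)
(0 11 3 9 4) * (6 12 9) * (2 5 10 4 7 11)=[2, 1, 5, 6, 0, 10, 12, 11, 8, 7, 4, 3, 9]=(0 2 5 10 4)(3 6 12 9 7 11)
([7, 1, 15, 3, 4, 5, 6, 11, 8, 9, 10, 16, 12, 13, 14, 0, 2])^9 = (0 16)(2 7)(11 15)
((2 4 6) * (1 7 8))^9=((1 7 8)(2 4 6))^9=(8)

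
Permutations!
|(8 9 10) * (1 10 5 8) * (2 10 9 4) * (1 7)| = 8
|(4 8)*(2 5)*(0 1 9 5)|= |(0 1 9 5 2)(4 8)|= 10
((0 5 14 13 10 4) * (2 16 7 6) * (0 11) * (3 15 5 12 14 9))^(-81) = ((0 12 14 13 10 4 11)(2 16 7 6)(3 15 5 9))^(-81) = (0 13 11 14 4 12 10)(2 6 7 16)(3 9 5 15)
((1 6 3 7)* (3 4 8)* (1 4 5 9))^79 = (1 9 5 6)(3 8 4 7)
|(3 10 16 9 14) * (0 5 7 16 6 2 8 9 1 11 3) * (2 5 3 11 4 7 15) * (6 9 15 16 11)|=|(0 3 10 9 14)(1 4 7 11 6 5 16)(2 8 15)|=105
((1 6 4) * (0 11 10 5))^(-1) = (0 5 10 11)(1 4 6)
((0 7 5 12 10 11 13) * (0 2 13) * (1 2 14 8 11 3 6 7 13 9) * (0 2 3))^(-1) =(0 10 12 5 7 6 3 1 9 2 11 8 14 13) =((0 13 14 8 11 2 9 1 3 6 7 5 12 10))^(-1)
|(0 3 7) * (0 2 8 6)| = |(0 3 7 2 8 6)| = 6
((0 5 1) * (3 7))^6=(7)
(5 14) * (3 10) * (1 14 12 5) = (1 14)(3 10)(5 12) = [0, 14, 2, 10, 4, 12, 6, 7, 8, 9, 3, 11, 5, 13, 1]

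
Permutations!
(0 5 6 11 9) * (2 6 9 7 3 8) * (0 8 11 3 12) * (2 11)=[5, 1, 6, 2, 4, 9, 3, 12, 11, 8, 10, 7, 0]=(0 5 9 8 11 7 12)(2 6 3)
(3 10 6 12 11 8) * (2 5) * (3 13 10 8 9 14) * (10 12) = [0, 1, 5, 8, 4, 2, 10, 7, 13, 14, 6, 9, 11, 12, 3] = (2 5)(3 8 13 12 11 9 14)(6 10)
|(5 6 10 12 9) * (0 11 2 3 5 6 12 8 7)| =|(0 11 2 3 5 12 9 6 10 8 7)| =11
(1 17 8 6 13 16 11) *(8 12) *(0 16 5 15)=[16, 17, 2, 3, 4, 15, 13, 7, 6, 9, 10, 1, 8, 5, 14, 0, 11, 12]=(0 16 11 1 17 12 8 6 13 5 15)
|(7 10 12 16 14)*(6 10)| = 6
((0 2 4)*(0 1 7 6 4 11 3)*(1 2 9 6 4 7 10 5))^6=(0 11 4 6)(2 7 9 3)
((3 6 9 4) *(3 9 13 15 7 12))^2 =((3 6 13 15 7 12)(4 9))^2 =(3 13 7)(6 15 12)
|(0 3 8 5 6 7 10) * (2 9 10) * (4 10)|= 10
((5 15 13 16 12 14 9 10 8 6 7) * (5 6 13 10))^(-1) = ((5 15 10 8 13 16 12 14 9)(6 7))^(-1) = (5 9 14 12 16 13 8 10 15)(6 7)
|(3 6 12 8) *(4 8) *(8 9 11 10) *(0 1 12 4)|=21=|(0 1 12)(3 6 4 9 11 10 8)|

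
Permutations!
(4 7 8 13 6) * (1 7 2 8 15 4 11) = (1 7 15 4 2 8 13 6 11) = [0, 7, 8, 3, 2, 5, 11, 15, 13, 9, 10, 1, 12, 6, 14, 4]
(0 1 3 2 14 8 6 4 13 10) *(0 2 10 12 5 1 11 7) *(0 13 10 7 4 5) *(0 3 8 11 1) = (0 1 8 6 5)(2 14 11 4 10)(3 7 13 12) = [1, 8, 14, 7, 10, 0, 5, 13, 6, 9, 2, 4, 3, 12, 11]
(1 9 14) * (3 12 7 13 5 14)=[0, 9, 2, 12, 4, 14, 6, 13, 8, 3, 10, 11, 7, 5, 1]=(1 9 3 12 7 13 5 14)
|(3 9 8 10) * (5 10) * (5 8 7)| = 5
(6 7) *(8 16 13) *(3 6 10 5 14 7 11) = (3 6 11)(5 14 7 10)(8 16 13) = [0, 1, 2, 6, 4, 14, 11, 10, 16, 9, 5, 3, 12, 8, 7, 15, 13]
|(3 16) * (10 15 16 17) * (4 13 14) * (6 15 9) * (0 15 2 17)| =60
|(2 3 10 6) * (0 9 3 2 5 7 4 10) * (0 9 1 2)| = 30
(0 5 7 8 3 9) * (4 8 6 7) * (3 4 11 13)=[5, 1, 2, 9, 8, 11, 7, 6, 4, 0, 10, 13, 12, 3]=(0 5 11 13 3 9)(4 8)(6 7)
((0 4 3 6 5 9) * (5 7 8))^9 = ((0 4 3 6 7 8 5 9))^9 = (0 4 3 6 7 8 5 9)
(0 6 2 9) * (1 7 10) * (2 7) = (0 6 7 10 1 2 9) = [6, 2, 9, 3, 4, 5, 7, 10, 8, 0, 1]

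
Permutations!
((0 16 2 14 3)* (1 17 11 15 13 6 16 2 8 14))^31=((0 2 1 17 11 15 13 6 16 8 14 3))^31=(0 6 1 8 11 3 13 2 16 17 14 15)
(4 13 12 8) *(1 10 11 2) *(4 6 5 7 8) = [0, 10, 1, 3, 13, 7, 5, 8, 6, 9, 11, 2, 4, 12] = (1 10 11 2)(4 13 12)(5 7 8 6)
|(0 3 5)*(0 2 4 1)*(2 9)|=7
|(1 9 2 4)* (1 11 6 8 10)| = |(1 9 2 4 11 6 8 10)| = 8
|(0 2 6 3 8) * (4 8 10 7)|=8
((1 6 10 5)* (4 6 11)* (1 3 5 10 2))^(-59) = (1 11 4 6 2)(3 5)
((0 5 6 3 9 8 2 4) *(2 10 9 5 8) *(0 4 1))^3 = (0 9)(1 10)(2 8)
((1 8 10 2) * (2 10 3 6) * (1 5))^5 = ((10)(1 8 3 6 2 5))^5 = (10)(1 5 2 6 3 8)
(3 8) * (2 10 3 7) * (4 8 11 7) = [0, 1, 10, 11, 8, 5, 6, 2, 4, 9, 3, 7] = (2 10 3 11 7)(4 8)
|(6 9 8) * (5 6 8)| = |(5 6 9)| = 3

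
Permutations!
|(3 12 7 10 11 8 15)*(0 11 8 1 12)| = 9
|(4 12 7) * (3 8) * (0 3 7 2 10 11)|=9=|(0 3 8 7 4 12 2 10 11)|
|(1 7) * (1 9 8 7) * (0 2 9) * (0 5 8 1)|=|(0 2 9 1)(5 8 7)|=12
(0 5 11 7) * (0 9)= (0 5 11 7 9)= [5, 1, 2, 3, 4, 11, 6, 9, 8, 0, 10, 7]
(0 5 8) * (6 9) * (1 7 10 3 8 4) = (0 5 4 1 7 10 3 8)(6 9) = [5, 7, 2, 8, 1, 4, 9, 10, 0, 6, 3]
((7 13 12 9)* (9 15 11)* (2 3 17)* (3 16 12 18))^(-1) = ((2 16 12 15 11 9 7 13 18 3 17))^(-1) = (2 17 3 18 13 7 9 11 15 12 16)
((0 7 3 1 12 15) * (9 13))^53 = (0 15 12 1 3 7)(9 13)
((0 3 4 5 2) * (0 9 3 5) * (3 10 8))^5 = ((0 5 2 9 10 8 3 4))^5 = (0 8 2 4 10 5 3 9)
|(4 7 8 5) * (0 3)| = 4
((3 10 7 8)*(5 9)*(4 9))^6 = (3 7)(8 10)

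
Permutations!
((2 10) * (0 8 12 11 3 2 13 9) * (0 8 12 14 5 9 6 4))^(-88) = (14)(0 11 2 13 4 12 3 10 6)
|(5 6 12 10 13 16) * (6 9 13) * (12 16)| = |(5 9 13 12 10 6 16)| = 7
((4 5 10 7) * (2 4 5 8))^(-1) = (2 8 4)(5 7 10) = ((2 4 8)(5 10 7))^(-1)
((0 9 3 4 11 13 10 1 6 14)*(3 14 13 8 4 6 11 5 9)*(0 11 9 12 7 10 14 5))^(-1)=((0 3 6 13 14 11 8 4)(1 9 5 12 7 10))^(-1)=(0 4 8 11 14 13 6 3)(1 10 7 12 5 9)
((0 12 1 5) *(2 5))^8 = (0 2 12 5 1)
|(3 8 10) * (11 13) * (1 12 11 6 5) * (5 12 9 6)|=|(1 9 6 12 11 13 5)(3 8 10)|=21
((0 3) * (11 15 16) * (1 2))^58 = (11 15 16)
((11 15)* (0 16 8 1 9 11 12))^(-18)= (0 15 9 8)(1 16 12 11)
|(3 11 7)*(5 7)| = |(3 11 5 7)| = 4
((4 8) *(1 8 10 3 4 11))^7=((1 8 11)(3 4 10))^7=(1 8 11)(3 4 10)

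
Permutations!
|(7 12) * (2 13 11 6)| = |(2 13 11 6)(7 12)| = 4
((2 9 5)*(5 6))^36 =((2 9 6 5))^36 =(9)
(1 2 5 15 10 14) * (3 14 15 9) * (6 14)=[0, 2, 5, 6, 4, 9, 14, 7, 8, 3, 15, 11, 12, 13, 1, 10]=(1 2 5 9 3 6 14)(10 15)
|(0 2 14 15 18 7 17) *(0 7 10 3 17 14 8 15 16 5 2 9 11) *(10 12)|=12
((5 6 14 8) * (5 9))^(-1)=((5 6 14 8 9))^(-1)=(5 9 8 14 6)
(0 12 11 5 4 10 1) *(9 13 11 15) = (0 12 15 9 13 11 5 4 10 1) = [12, 0, 2, 3, 10, 4, 6, 7, 8, 13, 1, 5, 15, 11, 14, 9]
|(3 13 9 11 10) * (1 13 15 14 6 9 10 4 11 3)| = |(1 13 10)(3 15 14 6 9)(4 11)| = 30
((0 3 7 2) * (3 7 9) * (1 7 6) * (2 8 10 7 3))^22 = (0 9 1)(2 3 6)(7 8 10)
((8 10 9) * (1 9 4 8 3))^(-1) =((1 9 3)(4 8 10))^(-1) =(1 3 9)(4 10 8)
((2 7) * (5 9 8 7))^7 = ((2 5 9 8 7))^7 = (2 9 7 5 8)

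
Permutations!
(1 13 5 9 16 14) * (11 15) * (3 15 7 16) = (1 13 5 9 3 15 11 7 16 14) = [0, 13, 2, 15, 4, 9, 6, 16, 8, 3, 10, 7, 12, 5, 1, 11, 14]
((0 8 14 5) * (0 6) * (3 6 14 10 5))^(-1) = ((0 8 10 5 14 3 6))^(-1) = (0 6 3 14 5 10 8)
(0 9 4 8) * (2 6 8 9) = (0 2 6 8)(4 9) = [2, 1, 6, 3, 9, 5, 8, 7, 0, 4]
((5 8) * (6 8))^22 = (5 6 8)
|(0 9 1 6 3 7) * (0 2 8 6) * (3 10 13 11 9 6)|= |(0 6 10 13 11 9 1)(2 8 3 7)|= 28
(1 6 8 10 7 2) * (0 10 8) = (0 10 7 2 1 6) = [10, 6, 1, 3, 4, 5, 0, 2, 8, 9, 7]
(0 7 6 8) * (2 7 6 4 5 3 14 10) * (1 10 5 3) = [6, 10, 7, 14, 3, 1, 8, 4, 0, 9, 2, 11, 12, 13, 5] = (0 6 8)(1 10 2 7 4 3 14 5)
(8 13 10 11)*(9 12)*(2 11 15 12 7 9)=[0, 1, 11, 3, 4, 5, 6, 9, 13, 7, 15, 8, 2, 10, 14, 12]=(2 11 8 13 10 15 12)(7 9)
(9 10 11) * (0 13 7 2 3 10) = (0 13 7 2 3 10 11 9) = [13, 1, 3, 10, 4, 5, 6, 2, 8, 0, 11, 9, 12, 7]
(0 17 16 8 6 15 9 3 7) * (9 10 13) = (0 17 16 8 6 15 10 13 9 3 7) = [17, 1, 2, 7, 4, 5, 15, 0, 6, 3, 13, 11, 12, 9, 14, 10, 8, 16]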